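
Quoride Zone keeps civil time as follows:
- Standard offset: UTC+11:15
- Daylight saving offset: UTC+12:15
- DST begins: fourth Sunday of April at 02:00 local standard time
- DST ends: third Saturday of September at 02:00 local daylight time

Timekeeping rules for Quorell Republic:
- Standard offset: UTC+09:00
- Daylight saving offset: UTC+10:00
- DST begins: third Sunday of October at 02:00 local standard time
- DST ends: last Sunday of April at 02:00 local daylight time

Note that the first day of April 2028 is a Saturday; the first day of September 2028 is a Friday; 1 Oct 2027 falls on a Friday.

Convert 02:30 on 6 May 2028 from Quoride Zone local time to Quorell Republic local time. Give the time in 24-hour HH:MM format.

1 April 2028 is a Saturday, so the first Sunday is April 2 and the fourth is April 23.
1 September 2028 is a Friday, so the first Saturday is September 2 and the third is September 16.
6 May 2028 falls between 23 April and 16 September, so daylight saving is in effect and Quoride Zone is at UTC+12:15.
02:30 Quoride Zone − 12h15m = 14:15 UTC (rolling into the previous day, 5 May 2028).
1 October 2027 is a Friday, so the first Sunday is October 3 and the third is October 17.
1 April 2028 is a Saturday, so Sundays fall on 2, 9, 16, 23, 30; the last is April 30.
At the standard offset (UTC+09:00), 14:15 UTC + 9h = 23:15 Quorell Republic standard time.
The standard-time date in Quorell Republic, 5 May 2028, is outside the daylight-saving period (17 October 2027 – 30 April 2028), so Quorell Republic is on standard time, UTC+09:00.
14:15 UTC + 9h = 23:15 Quorell Republic.

23:15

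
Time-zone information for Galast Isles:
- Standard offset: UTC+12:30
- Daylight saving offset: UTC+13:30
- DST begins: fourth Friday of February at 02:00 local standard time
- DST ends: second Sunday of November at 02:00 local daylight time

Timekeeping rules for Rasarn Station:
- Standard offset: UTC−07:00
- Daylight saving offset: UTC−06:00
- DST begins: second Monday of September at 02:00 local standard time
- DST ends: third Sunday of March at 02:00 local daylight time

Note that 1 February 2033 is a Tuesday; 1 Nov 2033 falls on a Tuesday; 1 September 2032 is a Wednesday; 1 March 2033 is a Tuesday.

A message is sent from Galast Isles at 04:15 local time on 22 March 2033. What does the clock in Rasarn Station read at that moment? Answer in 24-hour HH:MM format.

07:45

1 February 2033 is a Tuesday, so the first Friday is February 4 and the fourth is February 25.
1 November 2033 is a Tuesday, so the first Sunday is November 6 and the second is November 13.
22 March 2033 lies within the daylight-saving period (25 February – 13 November), so Galast Isles is on daylight time, UTC+13:30.
04:15 Galast Isles − 13h30m = 14:45 UTC (rolling into the previous day, 21 March 2033).
1 September 2032 is a Wednesday, so the first Monday is September 6 and the second is September 13.
1 March 2033 is a Tuesday, so the first Sunday is March 6 and the third is March 20.
At the standard offset (UTC−07:00), 14:45 UTC − 7h = 07:45 Rasarn Station standard time.
The standard-time date in Rasarn Station, 21 March 2033, does not fall between 13 September 2032 and 20 March 2033, so daylight saving is not in effect and Rasarn Station is at UTC−07:00.
14:45 UTC − 7h = 07:45 Rasarn Station.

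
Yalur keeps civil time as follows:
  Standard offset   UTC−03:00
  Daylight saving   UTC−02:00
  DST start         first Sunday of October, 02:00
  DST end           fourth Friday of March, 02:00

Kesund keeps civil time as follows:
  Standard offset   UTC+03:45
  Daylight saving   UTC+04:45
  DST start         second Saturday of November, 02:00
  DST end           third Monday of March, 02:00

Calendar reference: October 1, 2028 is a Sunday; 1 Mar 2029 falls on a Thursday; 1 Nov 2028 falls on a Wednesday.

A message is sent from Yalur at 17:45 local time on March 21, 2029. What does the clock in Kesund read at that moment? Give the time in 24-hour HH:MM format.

1 October 2028 is a Sunday, so the first Sunday is October 1.
1 March 2029 is a Thursday, so the first Friday is March 2 and the fourth is March 23.
Daylight saving runs 1 October 2028 – 23 March 2029; March 21, 2029 is inside that window, so Yalur is at UTC−02:00.
17:45 Yalur + 2h = 19:45 UTC.
1 November 2028 is a Wednesday, so the first Saturday is November 4 and the second is November 11.
1 March 2029 is a Thursday, so the first Monday is March 5 and the third is March 19.
At the standard offset (UTC+03:45), 19:45 UTC + 3h45m = 23:30 Kesund standard time.
The standard-time date in Kesund, March 21, 2029, is outside the daylight-saving period (11 November 2028 – 19 March 2029), so Kesund is on standard time, UTC+03:45.
19:45 UTC + 3h45m = 23:30 Kesund.

23:30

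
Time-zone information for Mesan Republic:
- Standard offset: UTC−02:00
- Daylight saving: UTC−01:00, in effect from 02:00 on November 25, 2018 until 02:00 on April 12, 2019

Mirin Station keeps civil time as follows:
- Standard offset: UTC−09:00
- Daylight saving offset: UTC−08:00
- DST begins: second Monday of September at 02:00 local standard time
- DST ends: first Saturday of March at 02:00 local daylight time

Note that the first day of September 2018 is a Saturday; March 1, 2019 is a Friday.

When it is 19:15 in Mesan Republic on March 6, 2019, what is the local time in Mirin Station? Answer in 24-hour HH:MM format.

March 6, 2019 lies within the daylight-saving period (25 November 2018 – 12 April 2019), so Mesan Republic is on daylight time, UTC−01:00.
19:15 Mesan Republic + 1h = 20:15 UTC.
1 September 2018 is a Saturday, so the first Monday is September 3 and the second is September 10.
1 March 2019 is a Friday, so the first Saturday is March 2.
At the standard offset (UTC−09:00), 20:15 UTC − 9h = 11:15 Mirin Station standard time.
The standard-time date in Mirin Station, March 6, 2019, is outside the daylight-saving period (10 September 2018 – 2 March 2019), so Mirin Station is on standard time, UTC−09:00.
20:15 UTC − 9h = 11:15 Mirin Station.

11:15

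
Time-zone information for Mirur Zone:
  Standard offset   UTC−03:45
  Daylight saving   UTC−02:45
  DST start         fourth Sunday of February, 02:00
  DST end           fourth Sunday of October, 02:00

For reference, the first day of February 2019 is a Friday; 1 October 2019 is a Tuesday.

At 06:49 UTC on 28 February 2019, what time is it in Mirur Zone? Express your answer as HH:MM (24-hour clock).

04:04

1 February 2019 is a Friday, so the first Sunday is February 3 and the fourth is February 24.
1 October 2019 is a Tuesday, so the first Sunday is October 6 and the fourth is October 27.
At the standard offset (UTC−03:45), 06:49 UTC − 3h45m = 03:04 Mirur Zone standard time.
The standard-time date in Mirur Zone, 28 February 2019, falls between 24 February and 27 October, so daylight saving is in effect and Mirur Zone is at UTC−02:45.
06:49 UTC − 2h45m = 04:04 local.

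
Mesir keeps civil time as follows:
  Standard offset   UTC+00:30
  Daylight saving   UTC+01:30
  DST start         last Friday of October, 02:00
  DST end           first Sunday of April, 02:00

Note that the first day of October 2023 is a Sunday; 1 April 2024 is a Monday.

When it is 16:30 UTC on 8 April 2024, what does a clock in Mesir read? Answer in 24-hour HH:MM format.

1 October 2023 is a Sunday, so Fridays fall on 6, 13, 20, 27; the last is October 27.
1 April 2024 is a Monday, so the first Sunday is April 7.
At the standard offset (UTC+00:30), 16:30 UTC + 0h30m = 17:00 Mesir standard time.
The standard-time date in Mesir, 8 April 2024, does not fall between 27 October 2023 and 7 April 2024, so daylight saving is not in effect and Mesir is at UTC+00:30.
16:30 UTC + 0h30m = 17:00 local.

17:00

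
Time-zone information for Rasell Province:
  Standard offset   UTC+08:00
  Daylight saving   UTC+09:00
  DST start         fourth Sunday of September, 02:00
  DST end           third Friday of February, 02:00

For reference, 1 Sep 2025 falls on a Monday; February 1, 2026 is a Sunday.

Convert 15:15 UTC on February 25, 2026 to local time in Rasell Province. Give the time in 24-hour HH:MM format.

23:15

1 September 2025 is a Monday, so the first Sunday is September 7 and the fourth is September 28.
1 February 2026 is a Sunday, so the first Friday is February 6 and the third is February 20.
At the standard offset (UTC+08:00), 15:15 UTC + 8h = 23:15 Rasell Province standard time.
The standard-time date in Rasell Province, February 25, 2026, does not fall between 28 September 2025 and 20 February 2026, so daylight saving is not in effect and Rasell Province is at UTC+08:00.
15:15 UTC + 8h = 23:15 local.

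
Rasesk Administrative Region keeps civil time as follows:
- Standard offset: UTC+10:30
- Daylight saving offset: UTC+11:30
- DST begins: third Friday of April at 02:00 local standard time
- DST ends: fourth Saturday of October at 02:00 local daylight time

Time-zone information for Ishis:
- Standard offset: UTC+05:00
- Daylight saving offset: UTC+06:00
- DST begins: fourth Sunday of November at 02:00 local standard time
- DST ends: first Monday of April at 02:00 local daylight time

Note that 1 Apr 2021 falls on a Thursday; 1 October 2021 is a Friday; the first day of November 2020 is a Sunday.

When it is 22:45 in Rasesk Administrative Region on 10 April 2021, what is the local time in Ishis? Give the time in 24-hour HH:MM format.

17:15

1 April 2021 is a Thursday, so the first Friday is April 2 and the third is April 16.
1 October 2021 is a Friday, so the first Saturday is October 2 and the fourth is October 23.
10 April 2021 is outside the daylight-saving period (16 April – 23 October), so Rasesk Administrative Region is on standard time, UTC+10:30.
22:45 Rasesk Administrative Region − 10h30m = 12:15 UTC.
1 November 2020 is a Sunday, so the first Sunday is November 1 and the fourth is November 22.
1 April 2021 is a Thursday, so the first Monday is April 5.
At the standard offset (UTC+05:00), 12:15 UTC + 5h = 17:15 Ishis standard time.
The standard-time date in Ishis, 10 April 2021, is outside the daylight-saving period (22 November 2020 – 5 April 2021), so Ishis is on standard time, UTC+05:00.
12:15 UTC + 5h = 17:15 Ishis.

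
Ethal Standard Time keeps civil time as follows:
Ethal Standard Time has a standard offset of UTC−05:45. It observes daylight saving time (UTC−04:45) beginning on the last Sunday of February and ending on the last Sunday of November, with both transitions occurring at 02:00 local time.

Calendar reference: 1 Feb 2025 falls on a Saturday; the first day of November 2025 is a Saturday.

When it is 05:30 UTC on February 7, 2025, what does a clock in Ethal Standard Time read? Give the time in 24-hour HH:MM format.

23:45

1 February 2025 is a Saturday, so Sundays fall on 2, 9, 16, 23; the last is February 23.
1 November 2025 is a Saturday, so Sundays fall on 2, 9, 16, 23, 30; the last is November 30.
At the standard offset (UTC−05:45), 05:30 UTC − 5h45m = 23:45 Ethal Standard Time standard time (rolling into the previous day, 6 February 2025).
The standard-time date in Ethal Standard Time, February 6, 2025, is outside the daylight-saving period (23 February – 30 November), so Ethal Standard Time is on standard time, UTC−05:45.
05:30 UTC − 5h45m = 23:45 local (rolling into the previous day, 6 February 2025).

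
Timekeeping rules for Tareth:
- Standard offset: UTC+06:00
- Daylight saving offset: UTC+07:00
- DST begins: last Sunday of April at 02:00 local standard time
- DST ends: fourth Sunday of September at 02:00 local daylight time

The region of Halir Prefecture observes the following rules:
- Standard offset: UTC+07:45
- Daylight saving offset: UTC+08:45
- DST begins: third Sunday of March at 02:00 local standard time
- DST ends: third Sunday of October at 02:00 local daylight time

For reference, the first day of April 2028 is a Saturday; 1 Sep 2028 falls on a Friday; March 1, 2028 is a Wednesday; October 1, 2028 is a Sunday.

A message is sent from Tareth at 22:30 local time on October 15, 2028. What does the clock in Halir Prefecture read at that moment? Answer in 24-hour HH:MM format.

00:15

1 April 2028 is a Saturday, so Sundays fall on 2, 9, 16, 23, 30; the last is April 30.
1 September 2028 is a Friday, so the first Sunday is September 3 and the fourth is September 24.
Daylight saving runs 30 April – 24 September; October 15, 2028 is outside that window, so Tareth is on standard time at UTC+06:00.
22:30 Tareth − 6h = 16:30 UTC.
1 March 2028 is a Wednesday, so the first Sunday is March 5 and the third is March 19.
1 October 2028 is a Sunday, so the first Sunday is October 1 and the third is October 15.
At the standard offset (UTC+07:45), 16:30 UTC + 7h45m = 00:15 Halir Prefecture standard time (rolling into the next day, 16 October 2028).
The standard-time date in Halir Prefecture, October 16, 2028, does not fall between 19 March and 15 October, so daylight saving is not in effect and Halir Prefecture is at UTC+07:45.
16:30 UTC + 7h45m = 00:15 Halir Prefecture (rolling into the next day, 16 October 2028).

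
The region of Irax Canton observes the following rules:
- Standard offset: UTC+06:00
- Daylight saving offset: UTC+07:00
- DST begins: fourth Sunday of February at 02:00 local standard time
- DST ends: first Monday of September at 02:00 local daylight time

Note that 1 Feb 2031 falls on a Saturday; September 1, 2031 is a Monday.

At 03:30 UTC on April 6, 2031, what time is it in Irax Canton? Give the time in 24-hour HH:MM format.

1 February 2031 is a Saturday, so the first Sunday is February 2 and the fourth is February 23.
1 September 2031 is a Monday, so the first Monday is September 1.
At the standard offset (UTC+06:00), 03:30 UTC + 6h = 09:30 Irax Canton standard time.
Daylight saving runs 23 February – 1 September; the standard-time date in Irax Canton, April 6, 2031, is inside that window, so Irax Canton is at UTC+07:00.
03:30 UTC + 7h = 10:30 local.

10:30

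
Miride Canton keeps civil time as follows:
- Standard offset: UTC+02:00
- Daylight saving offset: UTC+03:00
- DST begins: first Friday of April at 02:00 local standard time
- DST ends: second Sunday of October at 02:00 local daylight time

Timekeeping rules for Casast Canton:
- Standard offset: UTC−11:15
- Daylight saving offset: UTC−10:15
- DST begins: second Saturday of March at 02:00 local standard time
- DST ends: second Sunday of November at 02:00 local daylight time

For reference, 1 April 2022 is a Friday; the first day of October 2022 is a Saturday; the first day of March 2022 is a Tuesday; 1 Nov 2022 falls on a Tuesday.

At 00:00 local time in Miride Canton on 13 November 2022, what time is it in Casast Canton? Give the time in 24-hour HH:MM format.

1 April 2022 is a Friday, so the first Friday is April 1.
1 October 2022 is a Saturday, so the first Sunday is October 2 and the second is October 9.
Daylight saving runs 1 April – 9 October; 13 November 2022 is outside that window, so Miride Canton is on standard time at UTC+02:00.
00:00 Miride Canton − 2h = 22:00 UTC (rolling into the previous day, 12 November 2022).
1 March 2022 is a Tuesday, so the first Saturday is March 5 and the second is March 12.
1 November 2022 is a Tuesday, so the first Sunday is November 6 and the second is November 13.
At the standard offset (UTC−11:15), 22:00 UTC − 11h15m = 10:45 Casast Canton standard time.
The standard-time date in Casast Canton, 12 November 2022, falls between 12 March and 13 November, so daylight saving is in effect and Casast Canton is at UTC−10:15.
22:00 UTC − 10h15m = 11:45 Casast Canton.

11:45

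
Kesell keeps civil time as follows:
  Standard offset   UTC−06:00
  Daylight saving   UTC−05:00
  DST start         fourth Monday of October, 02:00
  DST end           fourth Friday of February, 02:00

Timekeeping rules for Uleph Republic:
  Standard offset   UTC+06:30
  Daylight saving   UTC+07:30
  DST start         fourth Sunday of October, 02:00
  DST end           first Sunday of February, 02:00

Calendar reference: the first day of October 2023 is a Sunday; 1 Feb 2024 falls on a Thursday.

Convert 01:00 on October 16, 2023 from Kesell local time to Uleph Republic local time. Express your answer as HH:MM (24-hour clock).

13:30

1 October 2023 is a Sunday, so the first Monday is October 2 and the fourth is October 23.
1 February 2024 is a Thursday, so the first Friday is February 2 and the fourth is February 23.
October 16, 2023 is outside the daylight-saving period (23 October 2023 – 23 February 2024), so Kesell is on standard time, UTC−06:00.
01:00 Kesell + 6h = 07:00 UTC.
1 October 2023 is a Sunday, so the first Sunday is October 1 and the fourth is October 22.
1 February 2024 is a Thursday, so the first Sunday is February 4.
At the standard offset (UTC+06:30), 07:00 UTC + 6h30m = 13:30 Uleph Republic standard time.
Daylight saving runs 22 October 2023 – 4 February 2024; the standard-time date in Uleph Republic, October 16, 2023, is outside that window, so Uleph Republic is on standard time at UTC+06:30.
07:00 UTC + 6h30m = 13:30 Uleph Republic.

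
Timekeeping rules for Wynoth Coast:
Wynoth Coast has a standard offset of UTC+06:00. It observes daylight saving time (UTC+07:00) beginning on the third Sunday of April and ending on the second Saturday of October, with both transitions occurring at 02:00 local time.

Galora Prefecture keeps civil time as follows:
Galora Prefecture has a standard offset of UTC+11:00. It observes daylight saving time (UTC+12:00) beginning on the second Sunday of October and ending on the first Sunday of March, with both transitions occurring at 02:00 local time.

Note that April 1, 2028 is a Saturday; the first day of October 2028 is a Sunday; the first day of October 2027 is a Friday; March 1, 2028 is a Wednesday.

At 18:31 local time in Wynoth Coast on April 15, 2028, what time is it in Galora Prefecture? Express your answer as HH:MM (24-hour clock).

23:31

1 April 2028 is a Saturday, so the first Sunday is April 2 and the third is April 16.
1 October 2028 is a Sunday, so the first Saturday is October 7 and the second is October 14.
Daylight saving runs 16 April – 14 October; April 15, 2028 is outside that window, so Wynoth Coast is on standard time at UTC+06:00.
18:31 Wynoth Coast − 6h = 12:31 UTC.
1 October 2027 is a Friday, so the first Sunday is October 3 and the second is October 10.
1 March 2028 is a Wednesday, so the first Sunday is March 5.
At the standard offset (UTC+11:00), 12:31 UTC + 11h = 23:31 Galora Prefecture standard time.
The standard-time date in Galora Prefecture, April 15, 2028, does not fall between 10 October 2027 and 5 March 2028, so daylight saving is not in effect and Galora Prefecture is at UTC+11:00.
12:31 UTC + 11h = 23:31 Galora Prefecture.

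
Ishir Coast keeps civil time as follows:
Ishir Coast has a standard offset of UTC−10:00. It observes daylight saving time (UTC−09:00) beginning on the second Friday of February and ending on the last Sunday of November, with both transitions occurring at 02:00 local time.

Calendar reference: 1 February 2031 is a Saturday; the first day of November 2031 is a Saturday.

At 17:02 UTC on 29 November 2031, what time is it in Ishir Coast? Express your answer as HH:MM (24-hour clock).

1 February 2031 is a Saturday, so the first Friday is February 7 and the second is February 14.
1 November 2031 is a Saturday, so Sundays fall on 2, 9, 16, 23, 30; the last is November 30.
At the standard offset (UTC−10:00), 17:02 UTC − 10h = 07:02 Ishir Coast standard time.
Daylight saving runs 14 February – 30 November; the standard-time date in Ishir Coast, 29 November 2031, is inside that window, so Ishir Coast is at UTC−09:00.
17:02 UTC − 9h = 08:02 local.

08:02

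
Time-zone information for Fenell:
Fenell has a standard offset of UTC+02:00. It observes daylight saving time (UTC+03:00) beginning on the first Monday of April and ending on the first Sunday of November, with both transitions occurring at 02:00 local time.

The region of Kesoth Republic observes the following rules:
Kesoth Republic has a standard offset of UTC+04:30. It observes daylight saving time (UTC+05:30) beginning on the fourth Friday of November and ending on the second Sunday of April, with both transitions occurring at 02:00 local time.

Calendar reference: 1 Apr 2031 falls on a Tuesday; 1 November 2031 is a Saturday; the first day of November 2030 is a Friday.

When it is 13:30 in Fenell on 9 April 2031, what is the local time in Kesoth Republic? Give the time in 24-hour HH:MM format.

16:00

1 April 2031 is a Tuesday, so the first Monday is April 7.
1 November 2031 is a Saturday, so the first Sunday is November 2.
9 April 2031 lies within the daylight-saving period (7 April – 2 November), so Fenell is on daylight time, UTC+03:00.
13:30 Fenell − 3h = 10:30 UTC.
1 November 2030 is a Friday, so the first Friday is November 1 and the fourth is November 22.
1 April 2031 is a Tuesday, so the first Sunday is April 6 and the second is April 13.
At the standard offset (UTC+04:30), 10:30 UTC + 4h30m = 15:00 Kesoth Republic standard time.
The standard-time date in Kesoth Republic, 9 April 2031, lies within the daylight-saving period (22 November 2030 – 13 April 2031), so Kesoth Republic is on daylight time, UTC+05:30.
10:30 UTC + 5h30m = 16:00 Kesoth Republic.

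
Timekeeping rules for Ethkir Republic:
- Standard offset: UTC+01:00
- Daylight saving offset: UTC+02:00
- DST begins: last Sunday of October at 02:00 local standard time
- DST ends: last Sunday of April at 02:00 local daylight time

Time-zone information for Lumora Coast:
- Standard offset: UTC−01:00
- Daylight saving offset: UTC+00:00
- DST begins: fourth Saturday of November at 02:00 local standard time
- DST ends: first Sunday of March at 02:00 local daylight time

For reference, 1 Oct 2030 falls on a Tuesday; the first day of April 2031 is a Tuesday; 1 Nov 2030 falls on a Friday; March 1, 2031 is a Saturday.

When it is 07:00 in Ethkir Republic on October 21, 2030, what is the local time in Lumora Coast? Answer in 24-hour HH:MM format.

05:00

1 October 2030 is a Tuesday, so Sundays fall on 6, 13, 20, 27; the last is October 27.
1 April 2031 is a Tuesday, so Sundays fall on 6, 13, 20, 27; the last is April 27.
October 21, 2030 does not fall between 27 October 2030 and 27 April 2031, so daylight saving is not in effect and Ethkir Republic is at UTC+01:00.
07:00 Ethkir Republic − 1h = 06:00 UTC.
1 November 2030 is a Friday, so the first Saturday is November 2 and the fourth is November 23.
1 March 2031 is a Saturday, so the first Sunday is March 2.
At the standard offset (UTC−01:00), 06:00 UTC − 1h = 05:00 Lumora Coast standard time.
The standard-time date in Lumora Coast, October 21, 2030, does not fall between 23 November 2030 and 2 March 2031, so daylight saving is not in effect and Lumora Coast is at UTC−01:00.
06:00 UTC − 1h = 05:00 Lumora Coast.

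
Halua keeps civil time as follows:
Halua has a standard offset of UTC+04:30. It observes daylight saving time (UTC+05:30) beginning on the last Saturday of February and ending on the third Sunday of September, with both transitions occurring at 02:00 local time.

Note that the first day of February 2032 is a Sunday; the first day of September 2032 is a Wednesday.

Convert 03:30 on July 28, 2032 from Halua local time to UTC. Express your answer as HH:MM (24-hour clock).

1 February 2032 is a Sunday, so Saturdays fall on 7, 14, 21, 28; the last is February 28.
1 September 2032 is a Wednesday, so the first Sunday is September 5 and the third is September 19.
July 28, 2032 falls between 28 February and 19 September, so daylight saving is in effect and Halua is at UTC+05:30.
03:30 local − 5h30m = 22:00 UTC (rolling into the previous day, 27 July 2032).

22:00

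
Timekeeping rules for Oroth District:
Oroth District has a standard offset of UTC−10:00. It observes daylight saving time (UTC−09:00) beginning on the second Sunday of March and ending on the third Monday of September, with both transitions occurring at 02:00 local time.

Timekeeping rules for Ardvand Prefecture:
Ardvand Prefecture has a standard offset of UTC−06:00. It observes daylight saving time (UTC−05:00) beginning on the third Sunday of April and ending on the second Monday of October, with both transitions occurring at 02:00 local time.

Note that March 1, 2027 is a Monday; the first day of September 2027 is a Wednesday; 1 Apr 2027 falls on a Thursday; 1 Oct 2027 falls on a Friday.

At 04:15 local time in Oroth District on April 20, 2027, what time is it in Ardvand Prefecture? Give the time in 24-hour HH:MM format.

08:15

1 March 2027 is a Monday, so the first Sunday is March 7 and the second is March 14.
1 September 2027 is a Wednesday, so the first Monday is September 6 and the third is September 20.
April 20, 2027 falls between 14 March and 20 September, so daylight saving is in effect and Oroth District is at UTC−09:00.
04:15 Oroth District + 9h = 13:15 UTC.
1 April 2027 is a Thursday, so the first Sunday is April 4 and the third is April 18.
1 October 2027 is a Friday, so the first Monday is October 4 and the second is October 11.
At the standard offset (UTC−06:00), 13:15 UTC − 6h = 07:15 Ardvand Prefecture standard time.
The standard-time date in Ardvand Prefecture, April 20, 2027, lies within the daylight-saving period (18 April – 11 October), so Ardvand Prefecture is on daylight time, UTC−05:00.
13:15 UTC − 5h = 08:15 Ardvand Prefecture.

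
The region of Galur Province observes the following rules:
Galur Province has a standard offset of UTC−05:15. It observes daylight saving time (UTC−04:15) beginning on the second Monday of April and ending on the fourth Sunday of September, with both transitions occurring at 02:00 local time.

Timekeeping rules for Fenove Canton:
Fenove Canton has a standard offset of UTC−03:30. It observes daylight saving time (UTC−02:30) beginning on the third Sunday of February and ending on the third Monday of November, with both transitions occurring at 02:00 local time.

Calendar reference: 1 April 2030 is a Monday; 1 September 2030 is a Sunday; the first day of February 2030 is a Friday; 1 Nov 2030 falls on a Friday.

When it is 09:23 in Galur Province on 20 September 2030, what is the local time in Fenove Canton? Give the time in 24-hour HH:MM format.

11:08

1 April 2030 is a Monday, so the first Monday is April 1 and the second is April 8.
1 September 2030 is a Sunday, so the first Sunday is September 1 and the fourth is September 22.
Daylight saving runs 8 April – 22 September; 20 September 2030 is inside that window, so Galur Province is at UTC−04:15.
09:23 Galur Province + 4h15m = 13:38 UTC.
1 February 2030 is a Friday, so the first Sunday is February 3 and the third is February 17.
1 November 2030 is a Friday, so the first Monday is November 4 and the third is November 18.
At the standard offset (UTC−03:30), 13:38 UTC − 3h30m = 10:08 Fenove Canton standard time.
The standard-time date in Fenove Canton, 20 September 2030, lies within the daylight-saving period (17 February – 18 November), so Fenove Canton is on daylight time, UTC−02:30.
13:38 UTC − 2h30m = 11:08 Fenove Canton.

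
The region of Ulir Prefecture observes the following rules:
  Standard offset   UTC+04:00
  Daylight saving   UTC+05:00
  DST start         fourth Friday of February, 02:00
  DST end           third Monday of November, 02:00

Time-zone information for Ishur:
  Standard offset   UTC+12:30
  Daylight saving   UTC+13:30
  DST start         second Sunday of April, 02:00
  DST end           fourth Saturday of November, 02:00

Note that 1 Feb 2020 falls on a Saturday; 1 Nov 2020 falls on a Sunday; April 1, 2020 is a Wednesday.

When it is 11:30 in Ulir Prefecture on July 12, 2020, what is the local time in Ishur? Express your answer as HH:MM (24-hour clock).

20:00

1 February 2020 is a Saturday, so the first Friday is February 7 and the fourth is February 28.
1 November 2020 is a Sunday, so the first Monday is November 2 and the third is November 16.
Daylight saving runs 28 February – 16 November; July 12, 2020 is inside that window, so Ulir Prefecture is at UTC+05:00.
11:30 Ulir Prefecture − 5h = 06:30 UTC.
1 April 2020 is a Wednesday, so the first Sunday is April 5 and the second is April 12.
1 November 2020 is a Sunday, so the first Saturday is November 7 and the fourth is November 28.
At the standard offset (UTC+12:30), 06:30 UTC + 12h30m = 19:00 Ishur standard time.
Daylight saving runs 12 April – 28 November; the standard-time date in Ishur, July 12, 2020, is inside that window, so Ishur is at UTC+13:30.
06:30 UTC + 13h30m = 20:00 Ishur.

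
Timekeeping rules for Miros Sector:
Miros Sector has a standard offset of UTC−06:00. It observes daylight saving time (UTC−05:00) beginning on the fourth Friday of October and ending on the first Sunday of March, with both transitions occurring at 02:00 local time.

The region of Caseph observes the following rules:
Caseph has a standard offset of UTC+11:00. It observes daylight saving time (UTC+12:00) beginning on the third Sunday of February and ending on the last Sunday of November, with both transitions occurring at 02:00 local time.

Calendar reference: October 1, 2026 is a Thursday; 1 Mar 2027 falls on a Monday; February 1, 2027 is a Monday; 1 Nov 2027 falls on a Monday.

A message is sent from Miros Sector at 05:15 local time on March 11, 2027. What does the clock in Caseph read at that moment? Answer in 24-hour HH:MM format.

23:15

1 October 2026 is a Thursday, so the first Friday is October 2 and the fourth is October 23.
1 March 2027 is a Monday, so the first Sunday is March 7.
March 11, 2027 does not fall between 23 October 2026 and 7 March 2027, so daylight saving is not in effect and Miros Sector is at UTC−06:00.
05:15 Miros Sector + 6h = 11:15 UTC.
1 February 2027 is a Monday, so the first Sunday is February 7 and the third is February 21.
1 November 2027 is a Monday, so Sundays fall on 7, 14, 21, 28; the last is November 28.
At the standard offset (UTC+11:00), 11:15 UTC + 11h = 22:15 Caseph standard time.
Daylight saving runs 21 February – 28 November; the standard-time date in Caseph, March 11, 2027, is inside that window, so Caseph is at UTC+12:00.
11:15 UTC + 12h = 23:15 Caseph.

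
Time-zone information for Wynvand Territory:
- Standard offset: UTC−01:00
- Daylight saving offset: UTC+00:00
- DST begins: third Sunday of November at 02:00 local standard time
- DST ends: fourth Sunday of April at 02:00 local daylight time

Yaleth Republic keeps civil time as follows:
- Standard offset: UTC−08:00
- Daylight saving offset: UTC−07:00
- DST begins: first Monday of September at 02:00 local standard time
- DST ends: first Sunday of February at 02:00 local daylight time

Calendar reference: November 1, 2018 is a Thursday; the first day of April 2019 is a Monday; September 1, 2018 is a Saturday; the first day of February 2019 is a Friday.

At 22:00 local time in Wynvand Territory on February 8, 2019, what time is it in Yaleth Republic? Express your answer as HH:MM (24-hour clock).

1 November 2018 is a Thursday, so the first Sunday is November 4 and the third is November 18.
1 April 2019 is a Monday, so the first Sunday is April 7 and the fourth is April 28.
Daylight saving runs 18 November 2018 – 28 April 2019; February 8, 2019 is inside that window, so Wynvand Territory is at UTC+00:00.
22:00 Wynvand Territory − 0h = 22:00 UTC.
1 September 2018 is a Saturday, so the first Monday is September 3.
1 February 2019 is a Friday, so the first Sunday is February 3.
At the standard offset (UTC−08:00), 22:00 UTC − 8h = 14:00 Yaleth Republic standard time.
The standard-time date in Yaleth Republic, February 8, 2019, does not fall between 3 September 2018 and 3 February 2019, so daylight saving is not in effect and Yaleth Republic is at UTC−08:00.
22:00 UTC − 8h = 14:00 Yaleth Republic.

14:00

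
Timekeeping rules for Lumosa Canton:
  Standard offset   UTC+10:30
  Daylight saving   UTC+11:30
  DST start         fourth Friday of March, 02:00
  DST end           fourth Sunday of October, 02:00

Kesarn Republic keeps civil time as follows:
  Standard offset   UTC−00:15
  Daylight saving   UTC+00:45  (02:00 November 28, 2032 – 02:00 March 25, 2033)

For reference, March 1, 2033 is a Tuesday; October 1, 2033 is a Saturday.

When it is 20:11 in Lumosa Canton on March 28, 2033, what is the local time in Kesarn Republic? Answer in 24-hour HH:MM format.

1 March 2033 is a Tuesday, so the first Friday is March 4 and the fourth is March 25.
1 October 2033 is a Saturday, so the first Sunday is October 2 and the fourth is October 23.
March 28, 2033 lies within the daylight-saving period (25 March – 23 October), so Lumosa Canton is on daylight time, UTC+11:30.
20:11 Lumosa Canton − 11h30m = 08:41 UTC.
At the standard offset (UTC−00:15), 08:41 UTC − 0h15m = 08:26 Kesarn Republic standard time.
The standard-time date in Kesarn Republic, March 28, 2033, is outside the daylight-saving period (28 November 2032 – 25 March 2033), so Kesarn Republic is on standard time, UTC−00:15.
08:41 UTC − 0h15m = 08:26 Kesarn Republic.

08:26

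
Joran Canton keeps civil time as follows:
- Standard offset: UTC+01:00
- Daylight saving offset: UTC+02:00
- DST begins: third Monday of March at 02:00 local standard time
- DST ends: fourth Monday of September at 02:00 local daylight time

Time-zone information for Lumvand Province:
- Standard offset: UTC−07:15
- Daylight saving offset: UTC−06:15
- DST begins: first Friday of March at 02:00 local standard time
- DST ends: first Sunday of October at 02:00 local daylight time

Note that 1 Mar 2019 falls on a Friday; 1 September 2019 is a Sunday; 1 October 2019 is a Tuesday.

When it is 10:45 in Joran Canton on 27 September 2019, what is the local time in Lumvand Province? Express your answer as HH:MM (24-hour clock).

1 March 2019 is a Friday, so the first Monday is March 4 and the third is March 18.
1 September 2019 is a Sunday, so the first Monday is September 2 and the fourth is September 23.
Daylight saving runs 18 March – 23 September; 27 September 2019 is outside that window, so Joran Canton is on standard time at UTC+01:00.
10:45 Joran Canton − 1h = 09:45 UTC.
1 March 2019 is a Friday, so the first Friday is March 1.
1 October 2019 is a Tuesday, so the first Sunday is October 6.
At the standard offset (UTC−07:15), 09:45 UTC − 7h15m = 02:30 Lumvand Province standard time.
Daylight saving runs 1 March – 6 October; the standard-time date in Lumvand Province, 27 September 2019, is inside that window, so Lumvand Province is at UTC−06:15.
09:45 UTC − 6h15m = 03:30 Lumvand Province.

03:30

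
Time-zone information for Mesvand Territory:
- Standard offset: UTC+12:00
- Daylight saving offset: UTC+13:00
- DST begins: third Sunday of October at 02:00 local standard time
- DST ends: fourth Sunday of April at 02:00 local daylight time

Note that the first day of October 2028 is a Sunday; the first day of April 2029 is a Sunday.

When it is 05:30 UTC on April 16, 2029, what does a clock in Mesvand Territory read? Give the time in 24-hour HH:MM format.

1 October 2028 is a Sunday, so the first Sunday is October 1 and the third is October 15.
1 April 2029 is a Sunday, so the first Sunday is April 1 and the fourth is April 22.
At the standard offset (UTC+12:00), 05:30 UTC + 12h = 17:30 Mesvand Territory standard time.
The standard-time date in Mesvand Territory, April 16, 2029, falls between 15 October 2028 and 22 April 2029, so daylight saving is in effect and Mesvand Territory is at UTC+13:00.
05:30 UTC + 13h = 18:30 local.

18:30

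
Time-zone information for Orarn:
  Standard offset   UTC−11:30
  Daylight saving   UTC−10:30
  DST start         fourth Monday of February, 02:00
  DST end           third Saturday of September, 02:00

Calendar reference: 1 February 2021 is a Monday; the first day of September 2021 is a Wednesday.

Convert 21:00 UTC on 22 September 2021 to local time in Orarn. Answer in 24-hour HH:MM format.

1 February 2021 is a Monday, so the first Monday is February 1 and the fourth is February 22.
1 September 2021 is a Wednesday, so the first Saturday is September 4 and the third is September 18.
At the standard offset (UTC−11:30), 21:00 UTC − 11h30m = 09:30 Orarn standard time.
Daylight saving runs 22 February – 18 September; the standard-time date in Orarn, 22 September 2021, is outside that window, so Orarn is on standard time at UTC−11:30.
21:00 UTC − 11h30m = 09:30 local.

09:30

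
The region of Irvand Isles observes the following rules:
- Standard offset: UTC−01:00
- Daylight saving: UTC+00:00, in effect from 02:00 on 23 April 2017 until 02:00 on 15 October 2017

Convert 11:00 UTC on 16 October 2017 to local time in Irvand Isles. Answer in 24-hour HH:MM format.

10:00

At the standard offset (UTC−01:00), 11:00 UTC − 1h = 10:00 Irvand Isles standard time.
Daylight saving runs 23 April – 15 October; the standard-time date in Irvand Isles, 16 October 2017, is outside that window, so Irvand Isles is on standard time at UTC−01:00.
11:00 UTC − 1h = 10:00 local.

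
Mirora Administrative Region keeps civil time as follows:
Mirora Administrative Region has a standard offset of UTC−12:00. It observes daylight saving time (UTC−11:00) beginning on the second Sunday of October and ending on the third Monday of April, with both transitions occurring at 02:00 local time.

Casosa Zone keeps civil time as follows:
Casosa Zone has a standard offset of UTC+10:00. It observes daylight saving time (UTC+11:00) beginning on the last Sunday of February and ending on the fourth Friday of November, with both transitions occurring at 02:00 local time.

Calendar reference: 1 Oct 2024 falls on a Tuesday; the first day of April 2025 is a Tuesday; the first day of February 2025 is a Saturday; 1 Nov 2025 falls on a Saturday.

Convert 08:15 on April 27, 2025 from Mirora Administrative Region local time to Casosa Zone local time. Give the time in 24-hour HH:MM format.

1 October 2024 is a Tuesday, so the first Sunday is October 6 and the second is October 13.
1 April 2025 is a Tuesday, so the first Monday is April 7 and the third is April 21.
April 27, 2025 does not fall between 13 October 2024 and 21 April 2025, so daylight saving is not in effect and Mirora Administrative Region is at UTC−12:00.
08:15 Mirora Administrative Region + 12h = 20:15 UTC.
1 February 2025 is a Saturday, so Sundays fall on 2, 9, 16, 23; the last is February 23.
1 November 2025 is a Saturday, so the first Friday is November 7 and the fourth is November 28.
At the standard offset (UTC+10:00), 20:15 UTC + 10h = 06:15 Casosa Zone standard time (rolling into the next day, 28 April 2025).
Daylight saving runs 23 February – 28 November; the standard-time date in Casosa Zone, April 28, 2025, is inside that window, so Casosa Zone is at UTC+11:00.
20:15 UTC + 11h = 07:15 Casosa Zone (rolling into the next day, 28 April 2025).

07:15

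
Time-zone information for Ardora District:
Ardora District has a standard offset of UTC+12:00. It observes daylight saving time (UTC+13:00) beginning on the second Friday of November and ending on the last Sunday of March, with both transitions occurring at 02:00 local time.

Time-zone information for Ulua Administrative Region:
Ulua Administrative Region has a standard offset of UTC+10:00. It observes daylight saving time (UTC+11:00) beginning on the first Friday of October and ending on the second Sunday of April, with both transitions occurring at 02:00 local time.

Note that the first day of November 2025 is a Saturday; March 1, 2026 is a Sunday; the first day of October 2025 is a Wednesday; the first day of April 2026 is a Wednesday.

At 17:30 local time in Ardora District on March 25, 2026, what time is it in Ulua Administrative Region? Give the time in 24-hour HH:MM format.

15:30

1 November 2025 is a Saturday, so the first Friday is November 7 and the second is November 14.
1 March 2026 is a Sunday, so Sundays fall on 1, 8, 15, 22, 29; the last is March 29.
March 25, 2026 falls between 14 November 2025 and 29 March 2026, so daylight saving is in effect and Ardora District is at UTC+13:00.
17:30 Ardora District − 13h = 04:30 UTC.
1 October 2025 is a Wednesday, so the first Friday is October 3.
1 April 2026 is a Wednesday, so the first Sunday is April 5 and the second is April 12.
At the standard offset (UTC+10:00), 04:30 UTC + 10h = 14:30 Ulua Administrative Region standard time.
The standard-time date in Ulua Administrative Region, March 25, 2026, lies within the daylight-saving period (3 October 2025 – 12 April 2026), so Ulua Administrative Region is on daylight time, UTC+11:00.
04:30 UTC + 11h = 15:30 Ulua Administrative Region.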